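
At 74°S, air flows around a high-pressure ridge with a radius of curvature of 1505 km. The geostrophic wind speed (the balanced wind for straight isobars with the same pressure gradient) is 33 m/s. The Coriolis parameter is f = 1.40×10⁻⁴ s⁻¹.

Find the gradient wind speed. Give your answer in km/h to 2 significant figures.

Around a high, pressure-gradient force acts outward with centrifugal, so Coriolis balances both:
fV = (1/ρ)|∂P/∂n| + V²/R  →  V² − fR·V + fR·V_g = 0
With fR = 1.40×10⁻⁴ × 1505×10³ m = 211 m/s:
V = [fR − √((fR)² − 4 fR V_g)]/2 = [211 − √(211² − 4×211×33)]/2 = 41 m/s
Supergeostrophic (V > V_g = 33 m/s), as expected around a high.
Converting: 41 m/s × 3.6 = 150 km/h

150 km/h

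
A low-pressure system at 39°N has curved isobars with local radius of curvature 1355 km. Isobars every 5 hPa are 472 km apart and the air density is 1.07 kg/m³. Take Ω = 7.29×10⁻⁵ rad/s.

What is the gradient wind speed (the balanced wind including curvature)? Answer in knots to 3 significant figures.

Coriolis parameter at 39°N:
f = 2Ω sin φ = 2 × 7.29×10⁻⁵ × sin 39° = 9.18×10⁻⁵ s⁻¹
Pressure gradient: |∂P/∂n| = 500 Pa / 472000 m = 1.06×10⁻³ Pa/m
Geostrophic speed: V_g = |∂P/∂n|/(fρ) = 1.06×10⁻³/(9.18×10⁻⁵ × 1.07) = 10.8 m/s
Around a low, centrifugal force acts outward with Coriolis, so pressure-gradient force balances both:
(1/ρ)|∂P/∂n| = fV + V²/R  →  V² + fR·V − fR·V_g = 0
With fR = 9.18×10⁻⁵ × 1355×10³ m = 124 m/s:
V = [−fR + √((fR)² + 4 fR V_g)]/2 = [−124 + √(124² + 4×124×10.8)]/2 = 9.99 m/s
Subgeostrophic (V < V_g = 10.8 m/s), as expected around a low.
Converting: 9.99 m/s × 1.944 = 19.4 knots

19.4 knots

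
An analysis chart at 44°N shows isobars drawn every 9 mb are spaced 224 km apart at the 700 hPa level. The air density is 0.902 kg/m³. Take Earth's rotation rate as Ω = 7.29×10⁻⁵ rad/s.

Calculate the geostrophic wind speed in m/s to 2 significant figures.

Coriolis parameter at 44°N:
f = 2Ω sin φ = 2 × 7.29×10⁻⁵ × sin 44° = 1.01×10⁻⁴ s⁻¹
Pressure gradient: |∂P/∂n| = 900 Pa / 224000 m = 4.02×10⁻³ Pa/m
Geostrophic balance (pressure-gradient force = Coriolis force):
V_g = (1/(fρ)) |∂P/∂n| = 4.02×10⁻³ / (1.01×10⁻⁴ × 0.902) = 44.0 m/s

44 m/s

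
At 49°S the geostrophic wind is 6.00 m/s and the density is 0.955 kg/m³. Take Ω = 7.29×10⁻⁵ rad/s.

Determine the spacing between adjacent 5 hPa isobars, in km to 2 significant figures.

790 km

Coriolis parameter at 49°S:
f = 2Ω sin φ = 2 × 7.29×10⁻⁵ × sin 49° = 1.10×10⁻⁴ s⁻¹
Geostrophic balance rearranged: |∂P/∂n| = f ρ V_g
|∂P/∂n| = 1.10×10⁻⁴ × 0.955 × 6.00 = 6.31×10⁻⁴ Pa/m
Isobar spacing: Δn = ΔP/|∂P/∂n| = 500 Pa / 6.31×10⁻⁴ Pa/m = 793009 m ≈ 790 km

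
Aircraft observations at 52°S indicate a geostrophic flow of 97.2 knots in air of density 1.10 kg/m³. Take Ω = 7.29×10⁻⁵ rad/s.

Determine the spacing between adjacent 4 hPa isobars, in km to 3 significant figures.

63.3 km

Coriolis parameter at 52°S:
f = 2Ω sin φ = 2 × 7.29×10⁻⁵ × sin 52° = 1.15×10⁻⁴ s⁻¹
Wind speed in SI: 97.2 knots = 50.0 m/s
Geostrophic balance rearranged: |∂P/∂n| = f ρ V_g
|∂P/∂n| = 1.15×10⁻⁴ × 1.10 × 50.0 = 6.32×10⁻³ Pa/m
Isobar spacing: Δn = ΔP/|∂P/∂n| = 400 Pa / 6.32×10⁻³ Pa/m = 63296 m ≈ 63.3 km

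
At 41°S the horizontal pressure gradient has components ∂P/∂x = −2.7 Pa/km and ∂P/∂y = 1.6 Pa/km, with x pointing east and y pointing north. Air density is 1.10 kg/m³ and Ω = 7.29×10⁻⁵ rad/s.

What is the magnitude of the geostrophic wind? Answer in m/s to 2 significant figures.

Coriolis parameter at 41°S:
f = 2Ω sin φ = 2 × 7.29×10⁻⁵ × sin 41° = 9.57×10⁻⁵ s⁻¹
In the Southern Hemisphere f is negative: f = −9.57×10⁻⁵ s⁻¹.
Component geostrophic relations (x east, y north):
u_g = −(1/(fρ)) ∂P/∂y,  v_g = (1/(fρ)) ∂P/∂x
u_g = −(1.6×10⁻³)/(−9.57×10⁻⁵ × 1.10) = 15.2 m/s;  v_g = (−2.7×10⁻³)/(−9.57×10⁻⁵ × 1.10) = 25.7 m/s
|V_g| = √(u_g² + v_g²) = 29.8 m/s

30 m/s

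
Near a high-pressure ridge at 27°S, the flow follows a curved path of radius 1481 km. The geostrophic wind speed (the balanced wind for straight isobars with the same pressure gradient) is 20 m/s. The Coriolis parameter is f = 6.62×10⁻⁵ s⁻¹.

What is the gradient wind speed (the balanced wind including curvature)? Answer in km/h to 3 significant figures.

101 km/h

Around a high, pressure-gradient force acts outward with centrifugal, so Coriolis balances both:
fV = (1/ρ)|∂P/∂n| + V²/R  →  V² − fR·V + fR·V_g = 0
With fR = 6.62×10⁻⁵ × 1481×10³ m = 98.0 m/s:
V = [fR − √((fR)² − 4 fR V_g)]/2 = [98.0 − √(98.0² − 4×98.0×20)]/2 = 28 m/s
Supergeostrophic (V > V_g = 20 m/s), as expected around a high.
Converting: 28 m/s × 3.6 = 101 km/h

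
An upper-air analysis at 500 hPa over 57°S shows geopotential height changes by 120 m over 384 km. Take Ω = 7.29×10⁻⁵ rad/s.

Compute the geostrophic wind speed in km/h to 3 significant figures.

90.3 km/h

Coriolis parameter at 57°S:
f = 2Ω sin φ = 2 × 7.29×10⁻⁵ × sin 57° = 1.22×10⁻⁴ s⁻¹
Height gradient: |∂Z/∂n| = 120 m / 384000 m = 3.12×10⁻⁴
On a pressure surface, geostrophic balance gives V_g = (g/f)|∂Z/∂n|:
V_g = 9.81 × 3.12×10⁻⁴ / 1.22×10⁻⁴ = 25.1 m/s
Converting: 25.1 m/s × 3.6 = 90.3 km/h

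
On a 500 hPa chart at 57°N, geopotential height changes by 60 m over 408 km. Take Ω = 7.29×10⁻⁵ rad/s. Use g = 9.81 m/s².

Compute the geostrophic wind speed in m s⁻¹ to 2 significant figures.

Coriolis parameter at 57°N:
f = 2Ω sin φ = 2 × 7.29×10⁻⁵ × sin 57° = 1.22×10⁻⁴ s⁻¹
Height gradient: |∂Z/∂n| = 60 m / 408000 m = 1.47×10⁻⁴
On a pressure surface, geostrophic balance gives V_g = (g/f)|∂Z/∂n|:
V_g = 9.81 × 1.47×10⁻⁴ / 1.22×10⁻⁴ = 11.8 m/s

12 m s⁻¹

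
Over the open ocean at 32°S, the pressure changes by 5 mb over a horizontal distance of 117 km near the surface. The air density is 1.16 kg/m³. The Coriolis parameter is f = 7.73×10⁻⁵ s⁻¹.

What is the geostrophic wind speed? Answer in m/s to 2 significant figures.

48 m/s

Pressure gradient: |∂P/∂n| = 500 Pa / 117000 m = 4.27×10⁻³ Pa/m
Geostrophic balance (pressure-gradient force = Coriolis force):
V_g = (1/(fρ)) |∂P/∂n| = 4.27×10⁻³ / (7.73×10⁻⁵ × 1.16) = 47.7 m/s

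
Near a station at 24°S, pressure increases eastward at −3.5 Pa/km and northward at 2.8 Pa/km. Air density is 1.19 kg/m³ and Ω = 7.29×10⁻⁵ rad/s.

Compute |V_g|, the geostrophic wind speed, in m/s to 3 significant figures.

63.5 m/s

Coriolis parameter at 24°S:
f = 2Ω sin φ = 2 × 7.29×10⁻⁵ × sin 24° = 5.93×10⁻⁵ s⁻¹
In the Southern Hemisphere f is negative: f = −5.93×10⁻⁵ s⁻¹.
Component geostrophic relations (x east, y north):
u_g = −(1/(fρ)) ∂P/∂y,  v_g = (1/(fρ)) ∂P/∂x
u_g = −(2.8×10⁻³)/(−5.93×10⁻⁵ × 1.19) = 39.7 m/s;  v_g = (−3.5×10⁻³)/(−5.93×10⁻⁵ × 1.19) = 49.6 m/s
|V_g| = √(u_g² + v_g²) = 63.5 m/s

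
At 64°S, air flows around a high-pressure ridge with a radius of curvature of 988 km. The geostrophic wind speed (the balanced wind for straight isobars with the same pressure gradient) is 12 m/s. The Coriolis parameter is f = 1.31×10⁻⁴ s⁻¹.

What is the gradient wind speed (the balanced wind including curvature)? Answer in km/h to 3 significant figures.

48.2 km/h

Around a high, pressure-gradient force acts outward with centrifugal, so Coriolis balances both:
fV = (1/ρ)|∂P/∂n| + V²/R  →  V² − fR·V + fR·V_g = 0
With fR = 1.31×10⁻⁴ × 988×10³ m = 129 m/s:
V = [fR − √((fR)² − 4 fR V_g)]/2 = [129 − √(129² − 4×129×12)]/2 = 13.4 m/s
Supergeostrophic (V > V_g = 12 m/s), as expected around a high.
Converting: 13.4 m/s × 3.6 = 48.2 km/h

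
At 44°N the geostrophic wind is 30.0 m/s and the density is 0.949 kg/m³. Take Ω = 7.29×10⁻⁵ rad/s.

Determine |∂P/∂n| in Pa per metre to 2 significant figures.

2.9×10⁻³ Pa/m

Coriolis parameter at 44°N:
f = 2Ω sin φ = 2 × 7.29×10⁻⁵ × sin 44° = 1.01×10⁻⁴ s⁻¹
Geostrophic balance rearranged: |∂P/∂n| = f ρ V_g
|∂P/∂n| = 1.01×10⁻⁴ × 0.949 × 30.0 = 2.88×10⁻³ Pa/m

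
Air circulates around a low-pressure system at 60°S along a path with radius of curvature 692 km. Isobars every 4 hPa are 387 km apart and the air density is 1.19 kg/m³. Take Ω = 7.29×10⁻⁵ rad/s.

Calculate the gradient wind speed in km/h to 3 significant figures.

23.1 km/h

Coriolis parameter at 60°S:
f = 2Ω sin φ = 2 × 7.29×10⁻⁵ × sin 60° = 1.26×10⁻⁴ s⁻¹
Pressure gradient: |∂P/∂n| = 400 Pa / 387000 m = 1.03×10⁻³ Pa/m
Geostrophic speed: V_g = |∂P/∂n|/(fρ) = 1.03×10⁻³/(1.26×10⁻⁴ × 1.19) = 6.88 m/s
Around a low, centrifugal force acts outward with Coriolis, so pressure-gradient force balances both:
(1/ρ)|∂P/∂n| = fV + V²/R  →  V² + fR·V − fR·V_g = 0
With fR = 1.26×10⁻⁴ × 692×10³ m = 87.4 m/s:
V = [−fR + √((fR)² + 4 fR V_g)]/2 = [−87.4 + √(87.4² + 4×87.4×6.88)]/2 = 6.41 m/s
Subgeostrophic (V < V_g = 6.88 m/s), as expected around a low.
Converting: 6.41 m/s × 3.6 = 23.1 km/h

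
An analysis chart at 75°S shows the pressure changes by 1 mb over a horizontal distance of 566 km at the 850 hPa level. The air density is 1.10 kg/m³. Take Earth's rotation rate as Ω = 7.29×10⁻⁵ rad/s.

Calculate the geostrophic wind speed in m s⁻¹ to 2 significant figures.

Coriolis parameter at 75°S:
f = 2Ω sin φ = 2 × 7.29×10⁻⁵ × sin 75° = 1.41×10⁻⁴ s⁻¹
Pressure gradient: |∂P/∂n| = 100 Pa / 566000 m = 1.77×10⁻⁴ Pa/m
Geostrophic balance (pressure-gradient force = Coriolis force):
V_g = (1/(fρ)) |∂P/∂n| = 1.77×10⁻⁴ / (1.41×10⁻⁴ × 1.10) = 1.14 m/s

1.1 m s⁻¹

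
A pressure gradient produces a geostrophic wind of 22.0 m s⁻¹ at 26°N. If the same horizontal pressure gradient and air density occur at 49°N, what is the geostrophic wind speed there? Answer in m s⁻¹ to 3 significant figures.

12.8 m s⁻¹

With the same pressure gradient and density, V_g ∝ 1/f ∝ 1/sin φ.
V₂ = V₁ · sin φ₁ / sin φ₂ = 22.0 × sin 26° / sin 49°
V₂ = 22.0 × 0.4384/0.7547 = 12.8 m s⁻¹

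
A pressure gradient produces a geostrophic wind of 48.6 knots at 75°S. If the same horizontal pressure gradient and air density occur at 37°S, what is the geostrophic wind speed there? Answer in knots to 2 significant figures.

78 knots

With the same pressure gradient and density, V_g ∝ 1/f ∝ 1/sin φ.
V₂ = V₁ · sin φ₁ / sin φ₂ = 48.6 × sin 75° / sin 37°
V₂ = 48.6 × 0.9659/0.6018 = 78 knots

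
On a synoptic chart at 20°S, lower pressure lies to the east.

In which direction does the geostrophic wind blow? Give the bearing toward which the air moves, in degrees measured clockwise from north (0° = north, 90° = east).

000°

The pressure-gradient force points toward the east (bearing 090°).
Geostrophic balance: in the Southern Hemisphere the Coriolis force deflects motion to the left, so the geostrophic wind blows 90° to the left of the pressure-gradient force (low pressure on the right).
Rotating 090° by 90° counterclockwise gives 000° — the wind blows toward the north.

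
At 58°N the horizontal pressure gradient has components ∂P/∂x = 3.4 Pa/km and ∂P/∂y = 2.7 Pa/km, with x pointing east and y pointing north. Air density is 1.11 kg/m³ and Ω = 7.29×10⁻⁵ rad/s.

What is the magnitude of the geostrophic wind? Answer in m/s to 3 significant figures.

Coriolis parameter at 58°N:
f = 2Ω sin φ = 2 × 7.29×10⁻⁵ × sin 58° = 1.24×10⁻⁴ s⁻¹
Component geostrophic relations (x east, y north):
u_g = −(1/(fρ)) ∂P/∂y,  v_g = (1/(fρ)) ∂P/∂x
u_g = −(2.7×10⁻³)/(1.24×10⁻⁴ × 1.11) = −19.7 m/s;  v_g = (3.4×10⁻³)/(1.24×10⁻⁴ × 1.11) = 24.8 m/s
|V_g| = √(u_g² + v_g²) = 31.6 m/s

31.6 m/s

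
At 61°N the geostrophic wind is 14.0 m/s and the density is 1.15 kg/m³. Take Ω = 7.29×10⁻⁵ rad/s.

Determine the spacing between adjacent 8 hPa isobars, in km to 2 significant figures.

Coriolis parameter at 61°N:
f = 2Ω sin φ = 2 × 7.29×10⁻⁵ × sin 61° = 1.28×10⁻⁴ s⁻¹
Geostrophic balance rearranged: |∂P/∂n| = f ρ V_g
|∂P/∂n| = 1.28×10⁻⁴ × 1.15 × 14.0 = 2.05×10⁻³ Pa/m
Isobar spacing: Δn = ΔP/|∂P/∂n| = 800 Pa / 2.05×10⁻³ Pa/m = 389661 m ≈ 390 km

390 km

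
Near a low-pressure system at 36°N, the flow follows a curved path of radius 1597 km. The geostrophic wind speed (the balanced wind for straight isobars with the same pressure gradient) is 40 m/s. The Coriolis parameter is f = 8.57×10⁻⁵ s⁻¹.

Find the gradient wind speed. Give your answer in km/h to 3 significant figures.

116 km/h

Around a low, centrifugal force acts outward with Coriolis, so pressure-gradient force balances both:
(1/ρ)|∂P/∂n| = fV + V²/R  →  V² + fR·V − fR·V_g = 0
With fR = 8.57×10⁻⁵ × 1597×10³ m = 137 m/s:
V = [−fR + √((fR)² + 4 fR V_g)]/2 = [−137 + √(137² + 4×137×40)]/2 = 32.4 m/s
Subgeostrophic (V < V_g = 40 m/s), as expected around a low.
Converting: 32.4 m/s × 3.6 = 116 km/h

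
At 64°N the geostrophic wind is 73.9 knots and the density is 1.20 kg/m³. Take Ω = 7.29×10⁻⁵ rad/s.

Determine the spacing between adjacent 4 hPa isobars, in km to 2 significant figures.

Coriolis parameter at 64°N:
f = 2Ω sin φ = 2 × 7.29×10⁻⁵ × sin 64° = 1.31×10⁻⁴ s⁻¹
Wind speed in SI: 73.9 knots = 38.0 m/s
Geostrophic balance rearranged: |∂P/∂n| = f ρ V_g
|∂P/∂n| = 1.31×10⁻⁴ × 1.20 × 38.0 = 5.98×10⁻³ Pa/m
Isobar spacing: Δn = ΔP/|∂P/∂n| = 400 Pa / 5.98×10⁻³ Pa/m = 66908 m ≈ 67 km

67 km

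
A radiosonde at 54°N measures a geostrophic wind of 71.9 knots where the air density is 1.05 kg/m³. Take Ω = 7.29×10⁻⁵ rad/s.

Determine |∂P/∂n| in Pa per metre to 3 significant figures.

Coriolis parameter at 54°N:
f = 2Ω sin φ = 2 × 7.29×10⁻⁵ × sin 54° = 1.18×10⁻⁴ s⁻¹
Wind speed in SI: 71.9 knots = 37.0 m/s
Geostrophic balance rearranged: |∂P/∂n| = f ρ V_g
|∂P/∂n| = 1.18×10⁻⁴ × 1.05 × 37.0 = 4.58×10⁻³ Pa/m

4.58×10⁻³ Pa/m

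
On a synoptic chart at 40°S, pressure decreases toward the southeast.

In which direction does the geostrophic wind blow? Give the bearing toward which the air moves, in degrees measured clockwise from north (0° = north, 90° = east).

045°

The pressure-gradient force points toward the southeast (bearing 135°).
Geostrophic balance: in the Southern Hemisphere the Coriolis force deflects motion to the left, so the geostrophic wind blows 90° to the left of the pressure-gradient force (low pressure on the right).
Rotating 135° by 90° counterclockwise gives 045° — the wind blows toward the northeast.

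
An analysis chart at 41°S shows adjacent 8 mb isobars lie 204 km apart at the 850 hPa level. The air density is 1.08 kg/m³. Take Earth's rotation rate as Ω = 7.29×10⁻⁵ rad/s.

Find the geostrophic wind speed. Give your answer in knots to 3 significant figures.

73.8 knots

Coriolis parameter at 41°S:
f = 2Ω sin φ = 2 × 7.29×10⁻⁵ × sin 41° = 9.57×10⁻⁵ s⁻¹
Pressure gradient: |∂P/∂n| = 800 Pa / 204000 m = 3.92×10⁻³ Pa/m
Geostrophic balance (pressure-gradient force = Coriolis force):
V_g = (1/(fρ)) |∂P/∂n| = 3.92×10⁻³ / (9.57×10⁻⁵ × 1.08) = 38.0 m/s
Converting: 38.0 m/s × 1.944 = 73.8 knots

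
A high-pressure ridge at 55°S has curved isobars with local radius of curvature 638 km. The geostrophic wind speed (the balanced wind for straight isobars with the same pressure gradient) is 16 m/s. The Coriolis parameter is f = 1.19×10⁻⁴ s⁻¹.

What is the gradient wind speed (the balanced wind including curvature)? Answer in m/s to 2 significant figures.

23 m/s

Around a high, pressure-gradient force acts outward with centrifugal, so Coriolis balances both:
fV = (1/ρ)|∂P/∂n| + V²/R  →  V² − fR·V + fR·V_g = 0
With fR = 1.19×10⁻⁴ × 638×10³ m = 75.9 m/s:
V = [fR − √((fR)² − 4 fR V_g)]/2 = [75.9 − √(75.9² − 4×75.9×16)]/2 = 22.9 m/s
Supergeostrophic (V > V_g = 16 m/s), as expected around a high.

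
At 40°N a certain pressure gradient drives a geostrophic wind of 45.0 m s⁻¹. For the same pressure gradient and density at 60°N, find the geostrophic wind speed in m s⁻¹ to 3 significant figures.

33.4 m s⁻¹

With the same pressure gradient and density, V_g ∝ 1/f ∝ 1/sin φ.
V₂ = V₁ · sin φ₁ / sin φ₂ = 45.0 × sin 40° / sin 60°
V₂ = 45.0 × 0.6428/0.8660 = 33.4 m s⁻¹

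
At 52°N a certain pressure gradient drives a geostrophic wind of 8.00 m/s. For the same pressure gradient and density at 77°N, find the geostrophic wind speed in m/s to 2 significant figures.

6.5 m/s

With the same pressure gradient and density, V_g ∝ 1/f ∝ 1/sin φ.
V₂ = V₁ · sin φ₁ / sin φ₂ = 8.00 × sin 52° / sin 77°
V₂ = 8.00 × 0.7880/0.9744 = 6.5 m/s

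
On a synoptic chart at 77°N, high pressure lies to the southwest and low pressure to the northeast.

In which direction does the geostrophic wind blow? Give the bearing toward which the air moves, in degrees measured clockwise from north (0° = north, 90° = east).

The pressure-gradient force points toward the northeast (bearing 045°).
Geostrophic balance: in the Northern Hemisphere the Coriolis force deflects motion to the right, so the geostrophic wind blows 90° to the right of the pressure-gradient force (low pressure on the left).
Rotating 045° by 90° clockwise gives 135° — the wind blows toward the southeast.

135°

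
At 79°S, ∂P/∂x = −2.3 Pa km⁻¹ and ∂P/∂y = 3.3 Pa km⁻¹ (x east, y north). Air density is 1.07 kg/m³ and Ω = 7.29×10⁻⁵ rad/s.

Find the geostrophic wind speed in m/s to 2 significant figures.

26 m/s

Coriolis parameter at 79°S:
f = 2Ω sin φ = 2 × 7.29×10⁻⁵ × sin 79° = 1.43×10⁻⁴ s⁻¹
In the Southern Hemisphere f is negative: f = −1.43×10⁻⁴ s⁻¹.
Component geostrophic relations (x east, y north):
u_g = −(1/(fρ)) ∂P/∂y,  v_g = (1/(fρ)) ∂P/∂x
u_g = −(3.3×10⁻³)/(−1.43×10⁻⁴ × 1.07) = 21.5 m/s;  v_g = (−2.3×10⁻³)/(−1.43×10⁻⁴ × 1.07) = 15.0 m/s
|V_g| = √(u_g² + v_g²) = 26.3 m/s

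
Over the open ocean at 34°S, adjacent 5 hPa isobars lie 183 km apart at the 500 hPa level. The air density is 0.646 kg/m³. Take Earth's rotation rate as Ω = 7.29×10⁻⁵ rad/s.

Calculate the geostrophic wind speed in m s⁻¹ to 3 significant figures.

Coriolis parameter at 34°S:
f = 2Ω sin φ = 2 × 7.29×10⁻⁵ × sin 34° = 8.15×10⁻⁵ s⁻¹
Pressure gradient: |∂P/∂n| = 500 Pa / 183000 m = 2.73×10⁻³ Pa/m
Geostrophic balance (pressure-gradient force = Coriolis force):
V_g = (1/(fρ)) |∂P/∂n| = 2.73×10⁻³ / (8.15×10⁻⁵ × 0.646) = 51.9 m/s

51.9 m s⁻¹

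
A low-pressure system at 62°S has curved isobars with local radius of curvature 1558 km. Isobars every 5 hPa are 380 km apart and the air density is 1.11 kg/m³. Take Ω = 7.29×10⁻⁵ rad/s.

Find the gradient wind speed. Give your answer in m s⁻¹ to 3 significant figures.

Coriolis parameter at 62°S:
f = 2Ω sin φ = 2 × 7.29×10⁻⁵ × sin 62° = 1.29×10⁻⁴ s⁻¹
Pressure gradient: |∂P/∂n| = 500 Pa / 380000 m = 1.32×10⁻³ Pa/m
Geostrophic speed: V_g = |∂P/∂n|/(fρ) = 1.32×10⁻³/(1.29×10⁻⁴ × 1.11) = 9.21 m/s
Around a low, centrifugal force acts outward with Coriolis, so pressure-gradient force balances both:
(1/ρ)|∂P/∂n| = fV + V²/R  →  V² + fR·V − fR·V_g = 0
With fR = 1.29×10⁻⁴ × 1558×10³ m = 201 m/s:
V = [−fR + √((fR)² + 4 fR V_g)]/2 = [−201 + √(201² + 4×201×9.21)]/2 = 8.82 m/s
Subgeostrophic (V < V_g = 9.21 m/s), as expected around a low.

8.82 m s⁻¹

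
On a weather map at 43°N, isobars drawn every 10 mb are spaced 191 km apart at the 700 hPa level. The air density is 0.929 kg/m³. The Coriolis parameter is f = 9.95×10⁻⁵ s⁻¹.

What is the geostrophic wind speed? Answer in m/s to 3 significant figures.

56.6 m/s

Pressure gradient: |∂P/∂n| = 1000 Pa / 191000 m = 5.24×10⁻³ Pa/m
Geostrophic balance (pressure-gradient force = Coriolis force):
V_g = (1/(fρ)) |∂P/∂n| = 5.24×10⁻³ / (9.95×10⁻⁵ × 0.929) = 56.6 m/s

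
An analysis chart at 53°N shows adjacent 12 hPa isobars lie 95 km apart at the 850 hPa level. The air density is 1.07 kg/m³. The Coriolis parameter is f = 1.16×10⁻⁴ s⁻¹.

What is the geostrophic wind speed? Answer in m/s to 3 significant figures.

102 m/s

Pressure gradient: |∂P/∂n| = 1200 Pa / 95000 m = 1.26×10⁻² Pa/m
Geostrophic balance (pressure-gradient force = Coriolis force):
V_g = (1/(fρ)) |∂P/∂n| = 1.26×10⁻² / (1.16×10⁻⁴ × 1.07) = 102 m/s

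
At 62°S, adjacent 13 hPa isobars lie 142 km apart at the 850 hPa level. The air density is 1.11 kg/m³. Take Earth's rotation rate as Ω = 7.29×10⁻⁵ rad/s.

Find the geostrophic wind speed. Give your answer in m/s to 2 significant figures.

64 m/s

Coriolis parameter at 62°S:
f = 2Ω sin φ = 2 × 7.29×10⁻⁵ × sin 62° = 1.29×10⁻⁴ s⁻¹
Pressure gradient: |∂P/∂n| = 1300 Pa / 142000 m = 9.15×10⁻³ Pa/m
Geostrophic balance (pressure-gradient force = Coriolis force):
V_g = (1/(fρ)) |∂P/∂n| = 9.15×10⁻³ / (1.29×10⁻⁴ × 1.11) = 64.1 m/s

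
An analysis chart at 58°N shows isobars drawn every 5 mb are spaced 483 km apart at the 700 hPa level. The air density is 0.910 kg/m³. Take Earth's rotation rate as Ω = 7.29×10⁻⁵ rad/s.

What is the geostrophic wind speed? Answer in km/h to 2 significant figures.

33 km/h

Coriolis parameter at 58°N:
f = 2Ω sin φ = 2 × 7.29×10⁻⁵ × sin 58° = 1.24×10⁻⁴ s⁻¹
Pressure gradient: |∂P/∂n| = 500 Pa / 483000 m = 1.04×10⁻³ Pa/m
Geostrophic balance (pressure-gradient force = Coriolis force):
V_g = (1/(fρ)) |∂P/∂n| = 1.04×10⁻³ / (1.24×10⁻⁴ × 0.910) = 9.20 m/s
Converting: 9.20 m/s × 3.6 = 33 km/h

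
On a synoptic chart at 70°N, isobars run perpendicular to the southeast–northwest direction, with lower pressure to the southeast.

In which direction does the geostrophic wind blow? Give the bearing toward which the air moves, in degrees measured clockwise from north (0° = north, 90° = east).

The pressure-gradient force points toward the southeast (bearing 135°).
Geostrophic balance: in the Northern Hemisphere the Coriolis force deflects motion to the right, so the geostrophic wind blows 90° to the right of the pressure-gradient force (low pressure on the left).
Rotating 135° by 90° clockwise gives 225° — the wind blows toward the southwest.

225°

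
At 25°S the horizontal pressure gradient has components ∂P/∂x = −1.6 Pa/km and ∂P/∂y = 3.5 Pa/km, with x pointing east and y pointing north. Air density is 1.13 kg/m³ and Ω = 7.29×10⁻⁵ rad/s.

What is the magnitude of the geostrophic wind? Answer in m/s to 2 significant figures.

55 m/s

Coriolis parameter at 25°S:
f = 2Ω sin φ = 2 × 7.29×10⁻⁵ × sin 25° = 6.16×10⁻⁵ s⁻¹
In the Southern Hemisphere f is negative: f = −6.16×10⁻⁵ s⁻¹.
Component geostrophic relations (x east, y north):
u_g = −(1/(fρ)) ∂P/∂y,  v_g = (1/(fρ)) ∂P/∂x
u_g = −(3.5×10⁻³)/(−6.16×10⁻⁵ × 1.13) = 50.3 m/s;  v_g = (−1.6×10⁻³)/(−6.16×10⁻⁵ × 1.13) = 23.0 m/s
|V_g| = √(u_g² + v_g²) = 55.3 m/s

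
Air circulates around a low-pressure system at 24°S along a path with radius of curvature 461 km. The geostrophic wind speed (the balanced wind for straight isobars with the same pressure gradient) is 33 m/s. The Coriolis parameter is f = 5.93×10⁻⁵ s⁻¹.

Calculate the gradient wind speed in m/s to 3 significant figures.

19.3 m/s

Around a low, centrifugal force acts outward with Coriolis, so pressure-gradient force balances both:
(1/ρ)|∂P/∂n| = fV + V²/R  →  V² + fR·V − fR·V_g = 0
With fR = 5.93×10⁻⁵ × 461×10³ m = 27.3 m/s:
V = [−fR + √((fR)² + 4 fR V_g)]/2 = [−27.3 + √(27.3² + 4×27.3×33)]/2 = 19.3 m/s
Subgeostrophic (V < V_g = 33 m/s), as expected around a low.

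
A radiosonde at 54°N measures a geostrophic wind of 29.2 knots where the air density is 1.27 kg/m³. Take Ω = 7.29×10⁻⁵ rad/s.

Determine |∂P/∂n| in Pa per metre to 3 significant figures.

2.25×10⁻³ Pa/m

Coriolis parameter at 54°N:
f = 2Ω sin φ = 2 × 7.29×10⁻⁵ × sin 54° = 1.18×10⁻⁴ s⁻¹
Wind speed in SI: 29.2 knots = 15.0 m/s
Geostrophic balance rearranged: |∂P/∂n| = f ρ V_g
|∂P/∂n| = 1.18×10⁻⁴ × 1.27 × 15.0 = 2.25×10⁻³ Pa/m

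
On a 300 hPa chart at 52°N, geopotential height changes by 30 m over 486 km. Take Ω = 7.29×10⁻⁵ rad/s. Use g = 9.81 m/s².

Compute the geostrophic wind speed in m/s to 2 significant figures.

Coriolis parameter at 52°N:
f = 2Ω sin φ = 2 × 7.29×10⁻⁵ × sin 52° = 1.15×10⁻⁴ s⁻¹
Height gradient: |∂Z/∂n| = 30 m / 486000 m = 6.17×10⁻⁵
On a pressure surface, geostrophic balance gives V_g = (g/f)|∂Z/∂n|:
V_g = 9.81 × 6.17×10⁻⁵ / 1.15×10⁻⁴ = 5.27 m/s

5.3 m/s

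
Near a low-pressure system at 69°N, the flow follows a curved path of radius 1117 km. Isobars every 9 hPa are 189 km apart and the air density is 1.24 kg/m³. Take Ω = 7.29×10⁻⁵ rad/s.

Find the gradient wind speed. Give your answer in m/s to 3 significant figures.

Coriolis parameter at 69°N:
f = 2Ω sin φ = 2 × 7.29×10⁻⁵ × sin 69° = 1.36×10⁻⁴ s⁻¹
Pressure gradient: |∂P/∂n| = 900 Pa / 189000 m = 4.76×10⁻³ Pa/m
Geostrophic speed: V_g = |∂P/∂n|/(fρ) = 4.76×10⁻³/(1.36×10⁻⁴ × 1.24) = 28.2 m/s
Around a low, centrifugal force acts outward with Coriolis, so pressure-gradient force balances both:
(1/ρ)|∂P/∂n| = fV + V²/R  →  V² + fR·V − fR·V_g = 0
With fR = 1.36×10⁻⁴ × 1117×10³ m = 152 m/s:
V = [−fR + √((fR)² + 4 fR V_g)]/2 = [−152 + √(152² + 4×152×28.2)]/2 = 24.3 m/s
Subgeostrophic (V < V_g = 28.2 m/s), as expected around a low.

24.3 m/s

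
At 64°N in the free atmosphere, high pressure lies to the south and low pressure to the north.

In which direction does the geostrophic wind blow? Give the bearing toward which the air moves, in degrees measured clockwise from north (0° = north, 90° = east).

The pressure-gradient force points toward the north (bearing 000°).
Geostrophic balance: in the Northern Hemisphere the Coriolis force deflects motion to the right, so the geostrophic wind blows 90° to the right of the pressure-gradient force (low pressure on the left).
Rotating 000° by 90° clockwise gives 090° — the wind blows toward the east.

090°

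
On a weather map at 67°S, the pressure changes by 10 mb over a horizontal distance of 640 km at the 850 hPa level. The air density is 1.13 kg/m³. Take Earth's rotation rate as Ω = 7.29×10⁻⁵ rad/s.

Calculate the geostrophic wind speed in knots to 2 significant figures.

20 knots

Coriolis parameter at 67°S:
f = 2Ω sin φ = 2 × 7.29×10⁻⁵ × sin 67° = 1.34×10⁻⁴ s⁻¹
Pressure gradient: |∂P/∂n| = 1000 Pa / 640000 m = 1.56×10⁻³ Pa/m
Geostrophic balance (pressure-gradient force = Coriolis force):
V_g = (1/(fρ)) |∂P/∂n| = 1.56×10⁻³ / (1.34×10⁻⁴ × 1.13) = 10.3 m/s
Converting: 10.3 m/s × 1.944 = 20 knots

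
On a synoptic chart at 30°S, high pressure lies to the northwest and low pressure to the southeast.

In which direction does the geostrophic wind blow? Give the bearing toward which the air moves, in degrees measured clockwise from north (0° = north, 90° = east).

045°

The pressure-gradient force points toward the southeast (bearing 135°).
Geostrophic balance: in the Southern Hemisphere the Coriolis force deflects motion to the left, so the geostrophic wind blows 90° to the left of the pressure-gradient force (low pressure on the right).
Rotating 135° by 90° counterclockwise gives 045° — the wind blows toward the northeast.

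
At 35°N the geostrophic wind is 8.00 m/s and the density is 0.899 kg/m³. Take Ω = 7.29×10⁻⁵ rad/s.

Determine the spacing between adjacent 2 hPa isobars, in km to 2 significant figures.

330 km

Coriolis parameter at 35°N:
f = 2Ω sin φ = 2 × 7.29×10⁻⁵ × sin 35° = 8.36×10⁻⁵ s⁻¹
Geostrophic balance rearranged: |∂P/∂n| = f ρ V_g
|∂P/∂n| = 8.36×10⁻⁵ × 0.899 × 8.00 = 6.01×10⁻⁴ Pa/m
Isobar spacing: Δn = ΔP/|∂P/∂n| = 200 Pa / 6.01×10⁻⁴ Pa/m = 332531 m ≈ 330 km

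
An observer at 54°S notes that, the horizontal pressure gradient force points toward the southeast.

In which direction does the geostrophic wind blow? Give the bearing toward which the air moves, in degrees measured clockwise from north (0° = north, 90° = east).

The pressure-gradient force points toward the southeast (bearing 135°).
Geostrophic balance: in the Southern Hemisphere the Coriolis force deflects motion to the left, so the geostrophic wind blows 90° to the left of the pressure-gradient force (low pressure on the right).
Rotating 135° by 90° counterclockwise gives 045° — the wind blows toward the northeast.

045°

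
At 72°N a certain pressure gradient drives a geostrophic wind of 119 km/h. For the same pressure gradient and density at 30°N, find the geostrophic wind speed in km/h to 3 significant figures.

226 km/h

With the same pressure gradient and density, V_g ∝ 1/f ∝ 1/sin φ.
V₂ = V₁ · sin φ₁ / sin φ₂ = 119 × sin 72° / sin 30°
V₂ = 119 × 0.9511/0.5000 = 226 km/h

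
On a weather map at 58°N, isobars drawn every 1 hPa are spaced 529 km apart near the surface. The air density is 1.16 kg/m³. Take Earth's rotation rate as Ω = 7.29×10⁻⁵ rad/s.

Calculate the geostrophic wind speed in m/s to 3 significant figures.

1.32 m/s

Coriolis parameter at 58°N:
f = 2Ω sin φ = 2 × 7.29×10⁻⁵ × sin 58° = 1.24×10⁻⁴ s⁻¹
Pressure gradient: |∂P/∂n| = 100 Pa / 529000 m = 1.89×10⁻⁴ Pa/m
Geostrophic balance (pressure-gradient force = Coriolis force):
V_g = (1/(fρ)) |∂P/∂n| = 1.89×10⁻⁴ / (1.24×10⁻⁴ × 1.16) = 1.32 m/s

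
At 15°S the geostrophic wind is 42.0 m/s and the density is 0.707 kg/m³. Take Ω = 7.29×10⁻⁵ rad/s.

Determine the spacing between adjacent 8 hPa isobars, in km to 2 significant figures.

710 km

Coriolis parameter at 15°S:
f = 2Ω sin φ = 2 × 7.29×10⁻⁵ × sin 15° = 3.77×10⁻⁵ s⁻¹
Geostrophic balance rearranged: |∂P/∂n| = f ρ V_g
|∂P/∂n| = 3.77×10⁻⁵ × 0.707 × 42.0 = 1.12×10⁻³ Pa/m
Isobar spacing: Δn = ΔP/|∂P/∂n| = 800 Pa / 1.12×10⁻³ Pa/m = 713950 m ≈ 710 km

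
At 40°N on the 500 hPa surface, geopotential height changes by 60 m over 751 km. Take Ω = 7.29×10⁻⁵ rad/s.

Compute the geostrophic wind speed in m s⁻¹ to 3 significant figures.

Coriolis parameter at 40°N:
f = 2Ω sin φ = 2 × 7.29×10⁻⁵ × sin 40° = 9.37×10⁻⁵ s⁻¹
Height gradient: |∂Z/∂n| = 60 m / 751000 m = 7.99×10⁻⁵
On a pressure surface, geostrophic balance gives V_g = (g/f)|∂Z/∂n|:
V_g = 9.81 × 7.99×10⁻⁵ / 9.37×10⁻⁵ = 8.36 m/s

8.36 m s⁻¹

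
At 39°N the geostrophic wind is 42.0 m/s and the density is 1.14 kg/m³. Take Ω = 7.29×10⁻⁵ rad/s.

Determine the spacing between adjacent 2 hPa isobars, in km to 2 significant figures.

Coriolis parameter at 39°N:
f = 2Ω sin φ = 2 × 7.29×10⁻⁵ × sin 39° = 9.18×10⁻⁵ s⁻¹
Geostrophic balance rearranged: |∂P/∂n| = f ρ V_g
|∂P/∂n| = 9.18×10⁻⁵ × 1.14 × 42.0 = 4.39×10⁻³ Pa/m
Isobar spacing: Δn = ΔP/|∂P/∂n| = 200 Pa / 4.39×10⁻³ Pa/m = 45525 m ≈ 46 km

46 km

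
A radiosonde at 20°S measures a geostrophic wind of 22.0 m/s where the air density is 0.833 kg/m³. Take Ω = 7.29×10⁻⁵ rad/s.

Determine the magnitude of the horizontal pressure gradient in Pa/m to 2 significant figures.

9.1×10⁻⁴ Pa/m

Coriolis parameter at 20°S:
f = 2Ω sin φ = 2 × 7.29×10⁻⁵ × sin 20° = 4.99×10⁻⁵ s⁻¹
Geostrophic balance rearranged: |∂P/∂n| = f ρ V_g
|∂P/∂n| = 4.99×10⁻⁵ × 0.833 × 22.0 = 9.14×10⁻⁴ Pa/m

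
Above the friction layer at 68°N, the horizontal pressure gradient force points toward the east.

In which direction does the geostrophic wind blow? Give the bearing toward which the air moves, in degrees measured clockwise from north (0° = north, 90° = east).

180°

The pressure-gradient force points toward the east (bearing 090°).
Geostrophic balance: in the Northern Hemisphere the Coriolis force deflects motion to the right, so the geostrophic wind blows 90° to the right of the pressure-gradient force (low pressure on the left).
Rotating 090° by 90° clockwise gives 180° — the wind blows toward the south.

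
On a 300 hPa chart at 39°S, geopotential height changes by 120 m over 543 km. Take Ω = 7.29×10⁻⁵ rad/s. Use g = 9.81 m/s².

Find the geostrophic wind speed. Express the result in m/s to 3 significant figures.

23.6 m/s

Coriolis parameter at 39°S:
f = 2Ω sin φ = 2 × 7.29×10⁻⁵ × sin 39° = 9.18×10⁻⁵ s⁻¹
Height gradient: |∂Z/∂n| = 120 m / 543000 m = 2.21×10⁻⁴
On a pressure surface, geostrophic balance gives V_g = (g/f)|∂Z/∂n|:
V_g = 9.81 × 2.21×10⁻⁴ / 9.18×10⁻⁵ = 23.6 m/s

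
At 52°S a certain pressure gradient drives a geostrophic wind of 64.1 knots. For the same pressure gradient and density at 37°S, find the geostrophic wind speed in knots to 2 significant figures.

84 knots

With the same pressure gradient and density, V_g ∝ 1/f ∝ 1/sin φ.
V₂ = V₁ · sin φ₁ / sin φ₂ = 64.1 × sin 52° / sin 37°
V₂ = 64.1 × 0.7880/0.6018 = 84 knots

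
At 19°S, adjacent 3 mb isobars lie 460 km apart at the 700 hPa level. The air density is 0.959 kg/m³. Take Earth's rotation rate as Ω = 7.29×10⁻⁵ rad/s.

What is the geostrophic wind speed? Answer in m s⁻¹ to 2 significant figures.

Coriolis parameter at 19°S:
f = 2Ω sin φ = 2 × 7.29×10⁻⁵ × sin 19° = 4.75×10⁻⁵ s⁻¹
Pressure gradient: |∂P/∂n| = 300 Pa / 460000 m = 6.52×10⁻⁴ Pa/m
Geostrophic balance (pressure-gradient force = Coriolis force):
V_g = (1/(fρ)) |∂P/∂n| = 6.52×10⁻⁴ / (4.75×10⁻⁵ × 0.959) = 14.3 m/s

14 m s⁻¹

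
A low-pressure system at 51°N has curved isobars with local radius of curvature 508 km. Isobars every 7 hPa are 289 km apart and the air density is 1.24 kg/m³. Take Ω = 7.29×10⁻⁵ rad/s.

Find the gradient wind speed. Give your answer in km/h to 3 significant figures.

Coriolis parameter at 51°N:
f = 2Ω sin φ = 2 × 7.29×10⁻⁵ × sin 51° = 1.13×10⁻⁴ s⁻¹
Pressure gradient: |∂P/∂n| = 700 Pa / 289000 m = 2.42×10⁻³ Pa/m
Geostrophic speed: V_g = |∂P/∂n|/(fρ) = 2.42×10⁻³/(1.13×10⁻⁴ × 1.24) = 17.2 m/s
Around a low, centrifugal force acts outward with Coriolis, so pressure-gradient force balances both:
(1/ρ)|∂P/∂n| = fV + V²/R  →  V² + fR·V − fR·V_g = 0
With fR = 1.13×10⁻⁴ × 508×10³ m = 57.6 m/s:
V = [−fR + √((fR)² + 4 fR V_g)]/2 = [−57.6 + √(57.6² + 4×57.6×17.2)]/2 = 13.9 m/s
Subgeostrophic (V < V_g = 17.2 m/s), as expected around a low.
Converting: 13.9 m/s × 3.6 = 50.0 km/h

50.0 km/h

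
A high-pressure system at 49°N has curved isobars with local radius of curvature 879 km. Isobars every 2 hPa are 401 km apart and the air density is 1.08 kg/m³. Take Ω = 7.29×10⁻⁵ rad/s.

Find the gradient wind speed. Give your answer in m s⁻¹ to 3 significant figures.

Coriolis parameter at 49°N:
f = 2Ω sin φ = 2 × 7.29×10⁻⁵ × sin 49° = 1.10×10⁻⁴ s⁻¹
Pressure gradient: |∂P/∂n| = 200 Pa / 401000 m = 4.99×10⁻⁴ Pa/m
Geostrophic speed: V_g = |∂P/∂n|/(fρ) = 4.99×10⁻⁴/(1.10×10⁻⁴ × 1.08) = 4.20 m/s
Around a high, pressure-gradient force acts outward with centrifugal, so Coriolis balances both:
fV = (1/ρ)|∂P/∂n| + V²/R  →  V² − fR·V + fR·V_g = 0
With fR = 1.10×10⁻⁴ × 879×10³ m = 96.7 m/s:
V = [fR − √((fR)² − 4 fR V_g)]/2 = [96.7 − √(96.7² − 4×96.7×4.2)]/2 = 4.4 m/s
Supergeostrophic (V > V_g = 4.2 m/s), as expected around a high.

4.40 m s⁻¹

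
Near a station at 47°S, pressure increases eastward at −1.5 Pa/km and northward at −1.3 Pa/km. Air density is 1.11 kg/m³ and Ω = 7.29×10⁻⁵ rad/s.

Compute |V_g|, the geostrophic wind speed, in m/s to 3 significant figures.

Coriolis parameter at 47°S:
f = 2Ω sin φ = 2 × 7.29×10⁻⁵ × sin 47° = 1.07×10⁻⁴ s⁻¹
In the Southern Hemisphere f is negative: f = −1.07×10⁻⁴ s⁻¹.
Component geostrophic relations (x east, y north):
u_g = −(1/(fρ)) ∂P/∂y,  v_g = (1/(fρ)) ∂P/∂x
u_g = −(−1.3×10⁻³)/(−1.07×10⁻⁴ × 1.11) = −11.0 m/s;  v_g = (−1.5×10⁻³)/(−1.07×10⁻⁴ × 1.11) = 12.7 m/s
|V_g| = √(u_g² + v_g²) = 16.8 m/s

16.8 m/s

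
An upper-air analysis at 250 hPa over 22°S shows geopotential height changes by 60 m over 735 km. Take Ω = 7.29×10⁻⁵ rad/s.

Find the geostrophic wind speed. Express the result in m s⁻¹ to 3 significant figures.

Coriolis parameter at 22°S:
f = 2Ω sin φ = 2 × 7.29×10⁻⁵ × sin 22° = 5.46×10⁻⁵ s⁻¹
Height gradient: |∂Z/∂n| = 60 m / 735000 m = 8.16×10⁻⁵
On a pressure surface, geostrophic balance gives V_g = (g/f)|∂Z/∂n|:
V_g = 9.81 × 8.16×10⁻⁵ / 5.46×10⁻⁵ = 14.7 m/s

14.7 m s⁻¹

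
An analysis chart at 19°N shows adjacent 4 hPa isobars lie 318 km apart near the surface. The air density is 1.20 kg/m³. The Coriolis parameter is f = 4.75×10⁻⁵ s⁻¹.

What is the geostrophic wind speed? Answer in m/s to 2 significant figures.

22 m/s

Pressure gradient: |∂P/∂n| = 400 Pa / 318000 m = 1.26×10⁻³ Pa/m
Geostrophic balance (pressure-gradient force = Coriolis force):
V_g = (1/(fρ)) |∂P/∂n| = 1.26×10⁻³ / (4.75×10⁻⁵ × 1.20) = 22.1 m/s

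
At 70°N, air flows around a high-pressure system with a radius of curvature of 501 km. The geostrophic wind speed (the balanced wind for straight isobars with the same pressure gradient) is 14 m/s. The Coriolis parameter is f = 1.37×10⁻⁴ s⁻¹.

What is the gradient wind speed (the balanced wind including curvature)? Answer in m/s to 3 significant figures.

19.6 m/s

Around a high, pressure-gradient force acts outward with centrifugal, so Coriolis balances both:
fV = (1/ρ)|∂P/∂n| + V²/R  →  V² − fR·V + fR·V_g = 0
With fR = 1.37×10⁻⁴ × 501×10³ m = 68.6 m/s:
V = [fR − √((fR)² − 4 fR V_g)]/2 = [68.6 − √(68.6² − 4×68.6×14)]/2 = 19.6 m/s
Supergeostrophic (V > V_g = 14 m/s), as expected around a high.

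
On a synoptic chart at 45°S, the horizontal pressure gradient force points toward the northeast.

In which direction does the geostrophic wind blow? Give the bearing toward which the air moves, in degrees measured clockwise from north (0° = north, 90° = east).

The pressure-gradient force points toward the northeast (bearing 045°).
Geostrophic balance: in the Southern Hemisphere the Coriolis force deflects motion to the left, so the geostrophic wind blows 90° to the left of the pressure-gradient force (low pressure on the right).
Rotating 045° by 90° counterclockwise gives 315° — the wind blows toward the northwest.

315°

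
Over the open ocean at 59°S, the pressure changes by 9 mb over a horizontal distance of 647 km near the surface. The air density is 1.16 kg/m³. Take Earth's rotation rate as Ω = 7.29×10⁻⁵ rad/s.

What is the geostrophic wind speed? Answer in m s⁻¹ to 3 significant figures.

Coriolis parameter at 59°S:
f = 2Ω sin φ = 2 × 7.29×10⁻⁵ × sin 59° = 1.25×10⁻⁴ s⁻¹
Pressure gradient: |∂P/∂n| = 900 Pa / 647000 m = 1.39×10⁻³ Pa/m
Geostrophic balance (pressure-gradient force = Coriolis force):
V_g = (1/(fρ)) |∂P/∂n| = 1.39×10⁻³ / (1.25×10⁻⁴ × 1.16) = 9.60 m/s

9.60 m s⁻¹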